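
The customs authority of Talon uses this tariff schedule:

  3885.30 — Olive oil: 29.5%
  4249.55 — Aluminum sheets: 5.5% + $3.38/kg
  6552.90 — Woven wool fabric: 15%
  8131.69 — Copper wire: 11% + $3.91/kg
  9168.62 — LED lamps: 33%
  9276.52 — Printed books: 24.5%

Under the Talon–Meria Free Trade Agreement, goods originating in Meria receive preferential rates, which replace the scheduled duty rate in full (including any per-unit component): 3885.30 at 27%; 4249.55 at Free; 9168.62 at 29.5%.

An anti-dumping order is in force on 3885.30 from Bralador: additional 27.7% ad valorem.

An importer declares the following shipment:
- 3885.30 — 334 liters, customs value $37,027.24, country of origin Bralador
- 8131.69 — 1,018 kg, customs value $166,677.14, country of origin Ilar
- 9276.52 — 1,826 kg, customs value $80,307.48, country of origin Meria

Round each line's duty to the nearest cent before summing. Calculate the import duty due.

Line 1 (3885.30, Bralador, 334 liters, $37,027.24):
Base rate for 3885.30 is 29.5%.
3885.30 has an FTA preferential rate, but origin Bralador is not Meria; base rate stands.
Additional duty on 3885.30 from Bralador: +27.7%. Applied ad valorem rate: 29.5% + 27.7% = 57.2%.
Duty = $37,027.24 × 57.2% = $21,179.58.
Line 2 (8131.69, Ilar, 1,018 kg, $166,677.14):
Base rate for 8131.69 is 11% + $3.91/kg.
Duty = $166,677.14 × 11% + 1,018 × $3.91 = $22,314.87.
Line 3 (9276.52, Meria, 1,826 kg, $80,307.48):
Base rate for 9276.52 is 24.5%.
Origin Meria is the FTA partner but 9276.52 is not on the preference list; base rate stands.
Duty = $80,307.48 × 24.5% = $19,675.33.
Total = $21,179.58 + $22,314.87 + $19,675.33 = $63,169.78.

$63,169.78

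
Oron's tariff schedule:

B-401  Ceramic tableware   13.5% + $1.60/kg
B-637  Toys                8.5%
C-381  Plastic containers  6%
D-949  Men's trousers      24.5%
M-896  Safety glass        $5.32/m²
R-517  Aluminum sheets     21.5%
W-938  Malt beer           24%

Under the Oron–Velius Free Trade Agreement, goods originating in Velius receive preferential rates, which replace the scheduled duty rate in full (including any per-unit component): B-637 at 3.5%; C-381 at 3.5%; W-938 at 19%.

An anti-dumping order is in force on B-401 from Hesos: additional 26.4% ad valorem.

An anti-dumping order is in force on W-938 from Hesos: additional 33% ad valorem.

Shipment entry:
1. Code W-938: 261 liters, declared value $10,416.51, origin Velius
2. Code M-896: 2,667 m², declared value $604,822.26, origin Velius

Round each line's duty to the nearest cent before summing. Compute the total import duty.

Line 1 (W-938, Velius, 261 liters, $10,416.51):
Base rate for W-938 is 24%.
Origin Velius qualifies under the Oron–Velius agreement and W-938 is covered: preferential rate 19% applies instead.
The additional-duty order on W-938 targets Hesos, not Velius; it does not apply.
Duty = $10,416.51 × 19% = $1,979.14.
Line 2 (M-896, Velius, 2,667 m², $604,822.26):
Base rate for M-896 is $5.32/m².
Origin Velius is the FTA partner but M-896 is not on the preference list; base rate stands.
Duty = 2,667 × $5.32 = $14,188.44.
Total = $1,979.14 + $14,188.44 = $16,167.58.

$16,167.58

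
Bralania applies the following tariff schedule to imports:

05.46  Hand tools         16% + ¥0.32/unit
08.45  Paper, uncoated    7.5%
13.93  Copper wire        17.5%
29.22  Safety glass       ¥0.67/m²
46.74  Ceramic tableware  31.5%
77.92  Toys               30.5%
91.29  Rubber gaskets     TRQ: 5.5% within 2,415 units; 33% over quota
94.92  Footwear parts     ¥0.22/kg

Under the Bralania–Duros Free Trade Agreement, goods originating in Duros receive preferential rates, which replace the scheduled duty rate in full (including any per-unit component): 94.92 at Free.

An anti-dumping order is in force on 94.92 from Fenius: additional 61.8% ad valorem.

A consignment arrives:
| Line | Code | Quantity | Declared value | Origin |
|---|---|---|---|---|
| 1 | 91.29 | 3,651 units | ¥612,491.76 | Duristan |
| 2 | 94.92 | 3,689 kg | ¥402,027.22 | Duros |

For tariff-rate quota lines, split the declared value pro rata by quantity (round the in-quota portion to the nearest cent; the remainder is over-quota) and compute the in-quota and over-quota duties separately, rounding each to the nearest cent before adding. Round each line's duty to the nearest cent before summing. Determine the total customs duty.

Line 1 (91.29, Duristan, 3,651 units, ¥612,491.76):
Code 91.29 is under a tariff-rate quota (threshold 2,415 units). In-quota: 2,415 units at 5.5%; over-quota: 1,236 units at 33%.
Pro-rata value split: in-quota = ¥612,491.76 × 2,415/3,651 = ¥405,140.40; over-quota = ¥612,491.76 − ¥405,140.40 = ¥207,351.36.
In-quota duty = ¥405,140.40 × 5.5% = ¥22,282.72. Over-quota duty = ¥207,351.36 × 33% = ¥68,425.95.
Line duty = ¥22,282.72 + ¥68,425.95 = ¥90,708.67.
Line 2 (94.92, Duros, 3,689 kg, ¥402,027.22):
Base rate for 94.92 is ¥0.22/kg.
Origin Duros qualifies under the Bralania–Duros agreement and 94.92 is covered: preferential rate Free applies instead.
The additional-duty order on 94.92 targets Fenius, not Duros; it does not apply.
Duty = ¥402,027.22 × 0% = ¥0.00.
Total = ¥90,708.67 + ¥0.00 = ¥90,708.67.

¥90,708.67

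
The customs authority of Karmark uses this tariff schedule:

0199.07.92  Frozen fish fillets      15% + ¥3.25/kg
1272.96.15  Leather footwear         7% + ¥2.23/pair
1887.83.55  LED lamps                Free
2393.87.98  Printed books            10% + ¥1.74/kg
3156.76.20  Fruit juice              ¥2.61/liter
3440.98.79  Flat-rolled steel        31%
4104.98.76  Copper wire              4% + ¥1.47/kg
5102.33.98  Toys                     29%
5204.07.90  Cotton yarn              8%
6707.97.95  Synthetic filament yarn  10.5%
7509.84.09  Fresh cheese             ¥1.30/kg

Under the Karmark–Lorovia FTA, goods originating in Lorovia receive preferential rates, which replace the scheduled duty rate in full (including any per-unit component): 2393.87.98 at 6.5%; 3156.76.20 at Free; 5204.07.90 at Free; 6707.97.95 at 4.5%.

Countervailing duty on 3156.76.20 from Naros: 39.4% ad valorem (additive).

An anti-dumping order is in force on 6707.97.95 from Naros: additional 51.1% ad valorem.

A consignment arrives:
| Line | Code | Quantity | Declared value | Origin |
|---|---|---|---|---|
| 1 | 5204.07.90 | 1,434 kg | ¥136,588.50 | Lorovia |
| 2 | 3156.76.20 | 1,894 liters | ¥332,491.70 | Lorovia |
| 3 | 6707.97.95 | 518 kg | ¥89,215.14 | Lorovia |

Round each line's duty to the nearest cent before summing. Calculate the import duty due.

¥4,014.68

Line 1 (5204.07.90, Lorovia, 1,434 kg, ¥136,588.50):
Base rate for 5204.07.90 is 8%.
Origin Lorovia qualifies under the Karmark–Lorovia agreement and 5204.07.90 is covered: preferential rate Free applies instead.
Duty = ¥136,588.50 × 0% = ¥0.00.
Line 2 (3156.76.20, Lorovia, 1,894 liters, ¥332,491.70):
Base rate for 3156.76.20 is ¥2.61/liter.
Origin Lorovia qualifies under the Karmark–Lorovia agreement and 3156.76.20 is covered: preferential rate Free applies instead.
The additional-duty order on 3156.76.20 targets Naros, not Lorovia; it does not apply.
Duty = ¥332,491.70 × 0% = ¥0.00.
Line 3 (6707.97.95, Lorovia, 518 kg, ¥89,215.14):
Base rate for 6707.97.95 is 10.5%.
Origin Lorovia qualifies under the Karmark–Lorovia agreement and 6707.97.95 is covered: preferential rate 4.5% applies instead.
The additional-duty order on 6707.97.95 targets Naros, not Lorovia; it does not apply.
Duty = ¥89,215.14 × 4.5% = ¥4,014.68.
Total = ¥0.00 + ¥0.00 + ¥4,014.68 = ¥4,014.68.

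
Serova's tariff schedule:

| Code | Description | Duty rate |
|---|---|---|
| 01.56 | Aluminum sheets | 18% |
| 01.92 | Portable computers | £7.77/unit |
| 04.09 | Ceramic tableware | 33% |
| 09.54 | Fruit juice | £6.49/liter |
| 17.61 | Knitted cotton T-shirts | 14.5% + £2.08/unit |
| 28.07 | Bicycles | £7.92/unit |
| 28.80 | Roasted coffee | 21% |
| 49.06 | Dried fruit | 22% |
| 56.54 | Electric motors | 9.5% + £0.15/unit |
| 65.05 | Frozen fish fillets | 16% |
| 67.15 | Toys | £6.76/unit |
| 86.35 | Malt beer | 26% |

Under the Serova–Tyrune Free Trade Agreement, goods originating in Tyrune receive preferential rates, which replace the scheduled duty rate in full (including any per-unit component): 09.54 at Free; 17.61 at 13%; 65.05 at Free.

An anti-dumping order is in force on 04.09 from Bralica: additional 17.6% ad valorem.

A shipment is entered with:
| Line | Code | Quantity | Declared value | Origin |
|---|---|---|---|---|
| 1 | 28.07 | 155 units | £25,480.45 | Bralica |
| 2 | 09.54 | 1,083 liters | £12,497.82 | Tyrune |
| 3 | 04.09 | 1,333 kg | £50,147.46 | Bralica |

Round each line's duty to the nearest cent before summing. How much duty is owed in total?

Line 1 (28.07, Bralica, 155 units, £25,480.45):
Base rate for 28.07 is £7.92/unit.
Duty = 155 × £7.92 = £1,227.60.
Line 2 (09.54, Tyrune, 1,083 liters, £12,497.82):
Base rate for 09.54 is £6.49/liter.
Origin Tyrune qualifies under the Serova–Tyrune agreement and 09.54 is covered: preferential rate Free applies instead.
Duty = £12,497.82 × 0% = £0.00.
Line 3 (04.09, Bralica, 1,333 kg, £50,147.46):
Base rate for 04.09 is 33%.
Additional duty on 04.09 from Bralica: +17.6%. Applied ad valorem rate: 33% + 17.6% = 50.6%.
Duty = £50,147.46 × 50.6% = £25,374.61.
Total = £1,227.60 + £0.00 + £25,374.61 = £26,602.21.

£26,602.21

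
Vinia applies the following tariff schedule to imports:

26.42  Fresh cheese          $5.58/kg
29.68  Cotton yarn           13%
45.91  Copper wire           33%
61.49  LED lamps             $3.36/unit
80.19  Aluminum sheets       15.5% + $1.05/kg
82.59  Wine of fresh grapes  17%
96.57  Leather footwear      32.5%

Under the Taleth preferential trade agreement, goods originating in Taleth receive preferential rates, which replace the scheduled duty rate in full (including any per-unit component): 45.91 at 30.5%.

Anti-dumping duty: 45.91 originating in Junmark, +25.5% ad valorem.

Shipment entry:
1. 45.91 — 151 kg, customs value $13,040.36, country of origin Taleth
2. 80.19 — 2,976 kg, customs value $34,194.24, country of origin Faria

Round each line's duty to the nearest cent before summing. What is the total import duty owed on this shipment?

Line 1 (45.91, Taleth, 151 kg, $13,040.36):
Base rate for 45.91 is 33%.
Origin Taleth qualifies under the Vinia–Taleth agreement and 45.91 is covered: preferential rate 30.5% applies instead.
The additional-duty order on 45.91 targets Junmark, not Taleth; it does not apply.
Duty = $13,040.36 × 30.5% = $3,977.31.
Line 2 (80.19, Faria, 2,976 kg, $34,194.24):
Base rate for 80.19 is 15.5% + $1.05/kg.
Duty = $34,194.24 × 15.5% + 2,976 × $1.05 = $8,424.91.
Total = $3,977.31 + $8,424.91 = $12,402.22.

$12,402.22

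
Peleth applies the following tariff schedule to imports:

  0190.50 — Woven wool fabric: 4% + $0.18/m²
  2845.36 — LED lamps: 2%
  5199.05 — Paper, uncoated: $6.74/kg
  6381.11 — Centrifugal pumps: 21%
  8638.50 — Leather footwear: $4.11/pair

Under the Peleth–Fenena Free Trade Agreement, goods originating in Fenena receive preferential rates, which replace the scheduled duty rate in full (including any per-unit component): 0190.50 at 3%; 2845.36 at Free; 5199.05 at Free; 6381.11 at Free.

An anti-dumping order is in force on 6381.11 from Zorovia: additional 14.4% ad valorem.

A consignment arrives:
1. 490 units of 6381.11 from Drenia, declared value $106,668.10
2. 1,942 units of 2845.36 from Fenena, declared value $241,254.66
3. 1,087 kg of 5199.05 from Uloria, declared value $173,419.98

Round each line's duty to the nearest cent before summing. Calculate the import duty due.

$29,726.68

Line 1 (6381.11, Drenia, 490 units, $106,668.10):
Base rate for 6381.11 is 21%.
6381.11 has an FTA preferential rate, but origin Drenia is not Fenena; base rate stands.
The additional-duty order on 6381.11 targets Zorovia, not Drenia; it does not apply.
Duty = $106,668.10 × 21% = $22,400.30.
Line 2 (2845.36, Fenena, 1,942 units, $241,254.66):
Base rate for 2845.36 is 2%.
Origin Fenena qualifies under the Peleth–Fenena agreement and 2845.36 is covered: preferential rate Free applies instead.
Duty = $241,254.66 × 0% = $0.00.
Line 3 (5199.05, Uloria, 1,087 kg, $173,419.98):
Base rate for 5199.05 is $6.74/kg.
5199.05 has an FTA preferential rate, but origin Uloria is not Fenena; base rate stands.
Duty = 1,087 × $6.74 = $7,326.38.
Total = $22,400.30 + $0.00 + $7,326.38 = $29,726.68.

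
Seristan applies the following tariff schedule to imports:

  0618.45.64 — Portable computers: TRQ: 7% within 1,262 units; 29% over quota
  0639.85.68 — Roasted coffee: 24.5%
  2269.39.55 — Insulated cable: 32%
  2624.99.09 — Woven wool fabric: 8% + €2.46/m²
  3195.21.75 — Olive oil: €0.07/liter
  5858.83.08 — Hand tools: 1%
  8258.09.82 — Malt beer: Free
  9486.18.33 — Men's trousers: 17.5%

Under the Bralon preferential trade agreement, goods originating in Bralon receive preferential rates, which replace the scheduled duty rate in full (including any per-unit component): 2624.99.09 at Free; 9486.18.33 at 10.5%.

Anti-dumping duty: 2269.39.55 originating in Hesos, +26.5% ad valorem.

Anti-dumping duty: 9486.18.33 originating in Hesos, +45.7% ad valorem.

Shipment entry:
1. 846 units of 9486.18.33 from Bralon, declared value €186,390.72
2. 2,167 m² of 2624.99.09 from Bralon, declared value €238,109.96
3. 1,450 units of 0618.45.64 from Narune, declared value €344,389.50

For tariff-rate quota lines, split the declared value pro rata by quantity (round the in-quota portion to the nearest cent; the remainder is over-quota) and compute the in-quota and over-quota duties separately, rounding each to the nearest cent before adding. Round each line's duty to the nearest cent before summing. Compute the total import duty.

€53,501.71

Line 1 (9486.18.33, Bralon, 846 units, €186,390.72):
Base rate for 9486.18.33 is 17.5%.
Origin Bralon qualifies under the Seristan–Bralon agreement and 9486.18.33 is covered: preferential rate 10.5% applies instead.
The additional-duty order on 9486.18.33 targets Hesos, not Bralon; it does not apply.
Duty = €186,390.72 × 10.5% = €19,571.03.
Line 2 (2624.99.09, Bralon, 2,167 m², €238,109.96):
Base rate for 2624.99.09 is 8% + €2.46/m².
Origin Bralon qualifies under the Seristan–Bralon agreement and 2624.99.09 is covered: preferential rate Free applies instead.
Duty = €238,109.96 × 0% = €0.00.
Line 3 (0618.45.64, Narune, 1,450 units, €344,389.50):
Code 0618.45.64 is under a tariff-rate quota (threshold 1,262 units). In-quota: 1,262 units at 7%; over-quota: 188 units at 29%.
Pro-rata value split: in-quota = €344,389.50 × 1,262/1,450 = €299,737.62; over-quota = €344,389.50 − €299,737.62 = €44,651.88.
In-quota duty = €299,737.62 × 7% = €20,981.63. Over-quota duty = €44,651.88 × 29% = €12,949.05.
Line duty = €20,981.63 + €12,949.05 = €33,930.68.
Total = €19,571.03 + €0.00 + €33,930.68 = €53,501.71.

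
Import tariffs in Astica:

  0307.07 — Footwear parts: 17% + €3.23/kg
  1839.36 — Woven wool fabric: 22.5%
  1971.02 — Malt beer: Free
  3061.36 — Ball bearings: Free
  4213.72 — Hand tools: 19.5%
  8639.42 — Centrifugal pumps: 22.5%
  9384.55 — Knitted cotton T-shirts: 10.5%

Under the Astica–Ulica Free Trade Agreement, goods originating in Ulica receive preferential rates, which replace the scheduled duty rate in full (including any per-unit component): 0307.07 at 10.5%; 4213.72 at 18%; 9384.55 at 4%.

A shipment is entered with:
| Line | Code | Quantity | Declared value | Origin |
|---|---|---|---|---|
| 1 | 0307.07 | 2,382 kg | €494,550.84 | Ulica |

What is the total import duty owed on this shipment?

€51,927.84

Line 1 (0307.07, Ulica, 2,382 kg, €494,550.84):
Base rate for 0307.07 is 17% + €3.23/kg.
Origin Ulica qualifies under the Astica–Ulica agreement and 0307.07 is covered: preferential rate 10.5% applies instead.
Duty = €494,550.84 × 10.5% = €51,927.84.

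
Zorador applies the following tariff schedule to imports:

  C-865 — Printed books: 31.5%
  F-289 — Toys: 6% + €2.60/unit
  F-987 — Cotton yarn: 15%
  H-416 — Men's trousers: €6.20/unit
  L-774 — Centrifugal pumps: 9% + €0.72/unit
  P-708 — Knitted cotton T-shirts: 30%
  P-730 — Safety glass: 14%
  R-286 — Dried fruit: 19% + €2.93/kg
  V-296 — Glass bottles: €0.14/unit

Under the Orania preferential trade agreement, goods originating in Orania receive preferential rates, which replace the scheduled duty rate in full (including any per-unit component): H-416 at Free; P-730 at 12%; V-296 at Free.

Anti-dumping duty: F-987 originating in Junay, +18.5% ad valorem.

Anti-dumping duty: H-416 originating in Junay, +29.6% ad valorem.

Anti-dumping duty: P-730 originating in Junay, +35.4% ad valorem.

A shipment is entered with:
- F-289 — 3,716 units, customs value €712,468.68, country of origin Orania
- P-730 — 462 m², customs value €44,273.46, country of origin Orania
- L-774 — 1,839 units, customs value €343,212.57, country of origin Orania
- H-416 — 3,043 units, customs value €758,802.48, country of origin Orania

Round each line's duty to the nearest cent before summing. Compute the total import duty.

Line 1 (F-289, Orania, 3,716 units, €712,468.68):
Base rate for F-289 is 6% + €2.60/unit.
Origin Orania is the FTA partner but F-289 is not on the preference list; base rate stands.
Duty = €712,468.68 × 6% + 3,716 × €2.60 = €52,409.72.
Line 2 (P-730, Orania, 462 m², €44,273.46):
Base rate for P-730 is 14%.
Origin Orania qualifies under the Zorador–Orania agreement and P-730 is covered: preferential rate 12% applies instead.
The additional-duty order on P-730 targets Junay, not Orania; it does not apply.
Duty = €44,273.46 × 12% = €5,312.82.
Line 3 (L-774, Orania, 1,839 units, €343,212.57):
Base rate for L-774 is 9% + €0.72/unit.
Origin Orania is the FTA partner but L-774 is not on the preference list; base rate stands.
Duty = €343,212.57 × 9% + 1,839 × €0.72 = €32,213.21.
Line 4 (H-416, Orania, 3,043 units, €758,802.48):
Base rate for H-416 is €6.20/unit.
Origin Orania qualifies under the Zorador–Orania agreement and H-416 is covered: preferential rate Free applies instead.
The additional-duty order on H-416 targets Junay, not Orania; it does not apply.
Duty = €758,802.48 × 0% = €0.00.
Total = €52,409.72 + €5,312.82 + €32,213.21 + €0.00 = €89,935.75.

€89,935.75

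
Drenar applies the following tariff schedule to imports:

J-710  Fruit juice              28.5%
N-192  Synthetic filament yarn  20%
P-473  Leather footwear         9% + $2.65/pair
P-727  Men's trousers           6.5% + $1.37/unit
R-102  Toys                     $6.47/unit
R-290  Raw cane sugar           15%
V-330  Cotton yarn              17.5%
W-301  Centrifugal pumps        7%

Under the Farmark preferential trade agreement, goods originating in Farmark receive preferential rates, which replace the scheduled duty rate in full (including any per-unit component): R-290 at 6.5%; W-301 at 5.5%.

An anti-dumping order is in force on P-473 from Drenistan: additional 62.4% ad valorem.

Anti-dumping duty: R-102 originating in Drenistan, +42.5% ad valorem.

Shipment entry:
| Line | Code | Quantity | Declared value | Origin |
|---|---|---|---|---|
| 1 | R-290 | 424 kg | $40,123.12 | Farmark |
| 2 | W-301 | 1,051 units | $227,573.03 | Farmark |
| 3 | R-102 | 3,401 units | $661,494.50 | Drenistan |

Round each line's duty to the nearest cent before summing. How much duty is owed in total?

$318,264.15

Line 1 (R-290, Farmark, 424 kg, $40,123.12):
Base rate for R-290 is 15%.
Origin Farmark qualifies under the Drenar–Farmark agreement and R-290 is covered: preferential rate 6.5% applies instead.
Duty = $40,123.12 × 6.5% = $2,608.00.
Line 2 (W-301, Farmark, 1,051 units, $227,573.03):
Base rate for W-301 is 7%.
Origin Farmark qualifies under the Drenar–Farmark agreement and W-301 is covered: preferential rate 5.5% applies instead.
Duty = $227,573.03 × 5.5% = $12,516.52.
Line 3 (R-102, Drenistan, 3,401 units, $661,494.50):
Base rate for R-102 is $6.47/unit.
Additional duty on R-102 from Drenistan: +42.5% ad valorem. Applied ad valorem rate = 42.5%.
Duty = $661,494.50 × 42.5% + 3,401 × $6.47 = $303,139.63.
Total = $2,608.00 + $12,516.52 + $303,139.63 = $318,264.15.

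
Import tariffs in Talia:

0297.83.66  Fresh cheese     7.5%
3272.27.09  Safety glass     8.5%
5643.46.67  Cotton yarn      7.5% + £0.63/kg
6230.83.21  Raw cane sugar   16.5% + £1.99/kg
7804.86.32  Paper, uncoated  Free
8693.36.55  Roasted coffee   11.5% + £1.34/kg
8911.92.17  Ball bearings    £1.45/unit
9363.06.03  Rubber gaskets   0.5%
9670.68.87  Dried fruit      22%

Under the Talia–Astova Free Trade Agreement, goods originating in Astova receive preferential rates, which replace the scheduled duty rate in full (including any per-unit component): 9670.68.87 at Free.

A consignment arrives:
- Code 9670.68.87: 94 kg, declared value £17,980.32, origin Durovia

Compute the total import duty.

£3,955.67

Line 1 (9670.68.87, Durovia, 94 kg, £17,980.32):
Base rate for 9670.68.87 is 22%.
9670.68.87 has an FTA preferential rate, but origin Durovia is not Astova; base rate stands.
Duty = £17,980.32 × 22% = £3,955.67.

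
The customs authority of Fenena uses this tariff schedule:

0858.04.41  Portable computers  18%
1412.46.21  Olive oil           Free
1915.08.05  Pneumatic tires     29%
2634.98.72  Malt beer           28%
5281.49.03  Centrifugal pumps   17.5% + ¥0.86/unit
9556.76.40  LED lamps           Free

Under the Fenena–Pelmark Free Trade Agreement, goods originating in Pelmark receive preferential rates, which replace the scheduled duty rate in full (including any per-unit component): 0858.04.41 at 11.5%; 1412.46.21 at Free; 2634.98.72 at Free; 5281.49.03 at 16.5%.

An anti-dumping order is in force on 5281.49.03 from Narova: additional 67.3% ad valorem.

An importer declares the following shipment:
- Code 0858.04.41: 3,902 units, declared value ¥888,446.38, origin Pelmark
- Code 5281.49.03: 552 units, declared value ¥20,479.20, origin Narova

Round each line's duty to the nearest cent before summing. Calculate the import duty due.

¥120,012.41

Line 1 (0858.04.41, Pelmark, 3,902 units, ¥888,446.38):
Base rate for 0858.04.41 is 18%.
Origin Pelmark qualifies under the Fenena–Pelmark agreement and 0858.04.41 is covered: preferential rate 11.5% applies instead.
Duty = ¥888,446.38 × 11.5% = ¥102,171.33.
Line 2 (5281.49.03, Narova, 552 units, ¥20,479.20):
Base rate for 5281.49.03 is 17.5% + ¥0.86/unit.
5281.49.03 has an FTA preferential rate, but origin Narova is not Pelmark; base rate stands.
Additional duty on 5281.49.03 from Narova: +67.3%. Applied ad valorem rate: 17.5% + 67.3% = 84.8%.
Duty = ¥20,479.20 × 84.8% + 552 × ¥0.86 = ¥17,841.08.
Total = ¥102,171.33 + ¥17,841.08 = ¥120,012.41.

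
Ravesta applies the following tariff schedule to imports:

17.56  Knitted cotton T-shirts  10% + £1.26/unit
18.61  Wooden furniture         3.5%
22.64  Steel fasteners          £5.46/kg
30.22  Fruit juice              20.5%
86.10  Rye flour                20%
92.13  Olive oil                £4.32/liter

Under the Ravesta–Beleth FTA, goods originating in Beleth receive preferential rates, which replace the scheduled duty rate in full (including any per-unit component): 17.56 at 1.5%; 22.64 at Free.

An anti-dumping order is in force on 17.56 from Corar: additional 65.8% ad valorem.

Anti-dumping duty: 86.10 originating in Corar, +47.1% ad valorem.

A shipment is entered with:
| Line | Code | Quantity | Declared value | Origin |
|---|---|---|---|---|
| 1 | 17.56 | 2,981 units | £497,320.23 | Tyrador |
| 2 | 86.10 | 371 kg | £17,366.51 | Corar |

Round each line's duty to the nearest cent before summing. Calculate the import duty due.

Line 1 (17.56, Tyrador, 2,981 units, £497,320.23):
Base rate for 17.56 is 10% + £1.26/unit.
17.56 has an FTA preferential rate, but origin Tyrador is not Beleth; base rate stands.
The additional-duty order on 17.56 targets Corar, not Tyrador; it does not apply.
Duty = £497,320.23 × 10% + 2,981 × £1.26 = £53,488.08.
Line 2 (86.10, Corar, 371 kg, £17,366.51):
Base rate for 86.10 is 20%.
Additional duty on 86.10 from Corar: +47.1%. Applied ad valorem rate: 20% + 47.1% = 67.1%.
Duty = £17,366.51 × 67.1% = £11,652.93.
Total = £53,488.08 + £11,652.93 = £65,141.01.

£65,141.01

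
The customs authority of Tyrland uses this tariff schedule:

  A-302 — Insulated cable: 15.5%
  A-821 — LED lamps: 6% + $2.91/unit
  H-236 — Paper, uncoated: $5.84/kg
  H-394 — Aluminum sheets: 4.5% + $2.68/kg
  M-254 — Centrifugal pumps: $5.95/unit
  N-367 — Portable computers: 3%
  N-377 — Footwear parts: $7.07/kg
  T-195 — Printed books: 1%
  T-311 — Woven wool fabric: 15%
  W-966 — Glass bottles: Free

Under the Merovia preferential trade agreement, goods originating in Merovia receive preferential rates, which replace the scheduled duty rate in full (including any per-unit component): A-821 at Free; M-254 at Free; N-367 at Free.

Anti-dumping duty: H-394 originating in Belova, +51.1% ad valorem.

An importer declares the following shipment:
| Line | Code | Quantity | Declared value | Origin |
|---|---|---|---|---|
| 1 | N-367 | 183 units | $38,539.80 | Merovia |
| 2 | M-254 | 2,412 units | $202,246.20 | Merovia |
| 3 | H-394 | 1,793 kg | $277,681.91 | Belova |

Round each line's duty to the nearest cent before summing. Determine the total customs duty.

Line 1 (N-367, Merovia, 183 units, $38,539.80):
Base rate for N-367 is 3%.
Origin Merovia qualifies under the Tyrland–Merovia agreement and N-367 is covered: preferential rate Free applies instead.
Duty = $38,539.80 × 0% = $0.00.
Line 2 (M-254, Merovia, 2,412 units, $202,246.20):
Base rate for M-254 is $5.95/unit.
Origin Merovia qualifies under the Tyrland–Merovia agreement and M-254 is covered: preferential rate Free applies instead.
Duty = $202,246.20 × 0% = $0.00.
Line 3 (H-394, Belova, 1,793 kg, $277,681.91):
Base rate for H-394 is 4.5% + $2.68/kg.
Additional duty on H-394 from Belova: +51.1%. Applied ad valorem rate: 4.5% + 51.1% = 55.6%.
Duty = $277,681.91 × 55.6% + 1,793 × $2.68 = $159,196.38.
Total = $0.00 + $0.00 + $159,196.38 = $159,196.38.

$159,196.38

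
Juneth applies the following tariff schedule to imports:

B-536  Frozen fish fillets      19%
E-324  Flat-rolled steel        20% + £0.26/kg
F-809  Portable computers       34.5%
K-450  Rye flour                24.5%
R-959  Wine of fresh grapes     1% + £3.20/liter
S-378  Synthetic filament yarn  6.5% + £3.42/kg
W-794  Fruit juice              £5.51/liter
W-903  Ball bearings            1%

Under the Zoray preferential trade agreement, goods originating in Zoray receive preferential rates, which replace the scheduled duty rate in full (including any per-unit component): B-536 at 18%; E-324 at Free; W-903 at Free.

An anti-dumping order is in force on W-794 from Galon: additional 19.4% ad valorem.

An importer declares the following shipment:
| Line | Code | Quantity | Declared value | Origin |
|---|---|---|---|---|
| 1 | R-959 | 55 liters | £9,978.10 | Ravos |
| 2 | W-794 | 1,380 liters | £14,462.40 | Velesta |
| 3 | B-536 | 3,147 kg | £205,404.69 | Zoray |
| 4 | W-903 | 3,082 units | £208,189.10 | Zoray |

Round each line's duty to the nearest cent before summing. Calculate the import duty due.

Line 1 (R-959, Ravos, 55 liters, £9,978.10):
Base rate for R-959 is 1% + £3.20/liter.
Duty = £9,978.10 × 1% + 55 × £3.20 = £275.78.
Line 2 (W-794, Velesta, 1,380 liters, £14,462.40):
Base rate for W-794 is £5.51/liter.
The additional-duty order on W-794 targets Galon, not Velesta; it does not apply.
Duty = 1,380 × £5.51 = £7,603.80.
Line 3 (B-536, Zoray, 3,147 kg, £205,404.69):
Base rate for B-536 is 19%.
Origin Zoray qualifies under the Juneth–Zoray agreement and B-536 is covered: preferential rate 18% applies instead.
Duty = £205,404.69 × 18% = £36,972.84.
Line 4 (W-903, Zoray, 3,082 units, £208,189.10):
Base rate for W-903 is 1%.
Origin Zoray qualifies under the Juneth–Zoray agreement and W-903 is covered: preferential rate Free applies instead.
Duty = £208,189.10 × 0% = £0.00.
Total = £275.78 + £7,603.80 + £36,972.84 + £0.00 = £44,852.42.

£44,852.42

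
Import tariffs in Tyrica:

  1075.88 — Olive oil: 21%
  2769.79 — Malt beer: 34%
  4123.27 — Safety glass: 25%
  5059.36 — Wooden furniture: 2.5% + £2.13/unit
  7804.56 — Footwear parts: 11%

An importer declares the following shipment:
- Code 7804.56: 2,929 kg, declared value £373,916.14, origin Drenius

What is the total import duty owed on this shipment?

Line 1 (7804.56, Drenius, 2,929 kg, £373,916.14):
Base rate for 7804.56 is 11%.
Duty = £373,916.14 × 11% = £41,130.78.

£41,130.78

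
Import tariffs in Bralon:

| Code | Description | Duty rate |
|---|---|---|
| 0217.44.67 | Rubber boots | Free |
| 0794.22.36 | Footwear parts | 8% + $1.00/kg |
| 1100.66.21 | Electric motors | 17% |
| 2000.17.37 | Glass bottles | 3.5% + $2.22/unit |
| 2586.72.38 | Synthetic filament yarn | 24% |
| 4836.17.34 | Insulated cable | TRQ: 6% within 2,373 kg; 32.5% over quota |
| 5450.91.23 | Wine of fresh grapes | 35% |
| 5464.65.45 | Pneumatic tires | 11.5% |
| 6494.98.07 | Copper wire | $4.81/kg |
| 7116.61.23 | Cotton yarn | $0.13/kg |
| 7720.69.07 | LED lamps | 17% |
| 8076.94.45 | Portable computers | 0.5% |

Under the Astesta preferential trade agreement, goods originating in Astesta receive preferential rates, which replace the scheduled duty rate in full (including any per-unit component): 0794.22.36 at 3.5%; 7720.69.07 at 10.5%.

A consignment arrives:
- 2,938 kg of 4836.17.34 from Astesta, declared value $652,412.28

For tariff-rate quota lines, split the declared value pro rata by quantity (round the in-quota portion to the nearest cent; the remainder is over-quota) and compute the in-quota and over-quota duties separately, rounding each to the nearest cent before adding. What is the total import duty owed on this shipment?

$72,392.67

Line 1 (4836.17.34, Astesta, 2,938 kg, $652,412.28):
Code 4836.17.34 is under a tariff-rate quota (threshold 2,373 kg). In-quota: 2,373 kg at 6%; over-quota: 565 kg at 32.5%.
Pro-rata value split: in-quota = $652,412.28 × 2,373/2,938 = $526,948.38; over-quota = $652,412.28 − $526,948.38 = $125,463.90.
In-quota duty = $526,948.38 × 6% = $31,616.90. Over-quota duty = $125,463.90 × 32.5% = $40,775.77.
Line duty = $31,616.90 + $40,775.77 = $72,392.67.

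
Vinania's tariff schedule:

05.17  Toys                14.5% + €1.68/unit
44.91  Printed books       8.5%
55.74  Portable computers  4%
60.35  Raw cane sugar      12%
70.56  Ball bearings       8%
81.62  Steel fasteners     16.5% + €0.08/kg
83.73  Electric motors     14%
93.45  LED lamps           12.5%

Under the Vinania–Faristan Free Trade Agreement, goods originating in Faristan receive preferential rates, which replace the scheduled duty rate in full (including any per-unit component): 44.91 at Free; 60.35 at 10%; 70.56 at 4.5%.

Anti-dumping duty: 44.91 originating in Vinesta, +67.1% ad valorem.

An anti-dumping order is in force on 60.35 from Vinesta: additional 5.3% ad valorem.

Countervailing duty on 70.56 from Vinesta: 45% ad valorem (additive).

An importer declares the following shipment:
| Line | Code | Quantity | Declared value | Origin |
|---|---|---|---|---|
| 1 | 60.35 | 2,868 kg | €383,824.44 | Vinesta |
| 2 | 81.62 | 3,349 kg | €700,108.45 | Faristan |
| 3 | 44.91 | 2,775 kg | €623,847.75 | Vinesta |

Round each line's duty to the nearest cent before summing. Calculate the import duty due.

Line 1 (60.35, Vinesta, 2,868 kg, €383,824.44):
Base rate for 60.35 is 12%.
60.35 has an FTA preferential rate, but origin Vinesta is not Faristan; base rate stands.
Additional duty on 60.35 from Vinesta: +5.3%. Applied ad valorem rate: 12% + 5.3% = 17.3%.
Duty = €383,824.44 × 17.3% = €66,401.63.
Line 2 (81.62, Faristan, 3,349 kg, €700,108.45):
Base rate for 81.62 is 16.5% + €0.08/kg.
Origin Faristan is the FTA partner but 81.62 is not on the preference list; base rate stands.
Duty = €700,108.45 × 16.5% + 3,349 × €0.08 = €115,785.81.
Line 3 (44.91, Vinesta, 2,775 kg, €623,847.75):
Base rate for 44.91 is 8.5%.
44.91 has an FTA preferential rate, but origin Vinesta is not Faristan; base rate stands.
Additional duty on 44.91 from Vinesta: +67.1%. Applied ad valorem rate: 8.5% + 67.1% = 75.6%.
Duty = €623,847.75 × 75.6% = €471,628.90.
Total = €66,401.63 + €115,785.81 + €471,628.90 = €653,816.34.

€653,816.34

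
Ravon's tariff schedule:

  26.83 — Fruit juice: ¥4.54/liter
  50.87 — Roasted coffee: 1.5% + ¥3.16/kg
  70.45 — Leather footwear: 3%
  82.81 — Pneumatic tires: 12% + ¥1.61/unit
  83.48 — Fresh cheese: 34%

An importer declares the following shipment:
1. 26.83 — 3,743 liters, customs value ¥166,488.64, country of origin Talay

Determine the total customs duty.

¥16,993.22

Line 1 (26.83, Talay, 3,743 liters, ¥166,488.64):
Base rate for 26.83 is ¥4.54/liter.
Duty = 3,743 × ¥4.54 = ¥16,993.22.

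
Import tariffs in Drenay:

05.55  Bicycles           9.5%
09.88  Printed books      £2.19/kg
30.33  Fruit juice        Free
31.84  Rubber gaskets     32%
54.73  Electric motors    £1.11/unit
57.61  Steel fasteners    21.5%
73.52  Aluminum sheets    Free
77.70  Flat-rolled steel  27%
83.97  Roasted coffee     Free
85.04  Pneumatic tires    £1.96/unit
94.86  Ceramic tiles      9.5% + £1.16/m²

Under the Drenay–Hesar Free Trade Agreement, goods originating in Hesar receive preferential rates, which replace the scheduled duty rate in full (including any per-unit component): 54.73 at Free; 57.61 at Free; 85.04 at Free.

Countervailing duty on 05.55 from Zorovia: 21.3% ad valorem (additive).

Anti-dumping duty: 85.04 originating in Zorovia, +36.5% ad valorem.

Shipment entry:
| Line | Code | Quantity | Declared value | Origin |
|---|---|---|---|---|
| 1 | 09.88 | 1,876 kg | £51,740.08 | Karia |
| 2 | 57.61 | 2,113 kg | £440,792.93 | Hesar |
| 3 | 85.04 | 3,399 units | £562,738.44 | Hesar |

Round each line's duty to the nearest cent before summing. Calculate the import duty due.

£4,108.44

Line 1 (09.88, Karia, 1,876 kg, £51,740.08):
Base rate for 09.88 is £2.19/kg.
Duty = 1,876 × £2.19 = £4,108.44.
Line 2 (57.61, Hesar, 2,113 kg, £440,792.93):
Base rate for 57.61 is 21.5%.
Origin Hesar qualifies under the Drenay–Hesar agreement and 57.61 is covered: preferential rate Free applies instead.
Duty = £440,792.93 × 0% = £0.00.
Line 3 (85.04, Hesar, 3,399 units, £562,738.44):
Base rate for 85.04 is £1.96/unit.
Origin Hesar qualifies under the Drenay–Hesar agreement and 85.04 is covered: preferential rate Free applies instead.
The additional-duty order on 85.04 targets Zorovia, not Hesar; it does not apply.
Duty = £562,738.44 × 0% = £0.00.
Total = £4,108.44 + £0.00 + £0.00 = £4,108.44.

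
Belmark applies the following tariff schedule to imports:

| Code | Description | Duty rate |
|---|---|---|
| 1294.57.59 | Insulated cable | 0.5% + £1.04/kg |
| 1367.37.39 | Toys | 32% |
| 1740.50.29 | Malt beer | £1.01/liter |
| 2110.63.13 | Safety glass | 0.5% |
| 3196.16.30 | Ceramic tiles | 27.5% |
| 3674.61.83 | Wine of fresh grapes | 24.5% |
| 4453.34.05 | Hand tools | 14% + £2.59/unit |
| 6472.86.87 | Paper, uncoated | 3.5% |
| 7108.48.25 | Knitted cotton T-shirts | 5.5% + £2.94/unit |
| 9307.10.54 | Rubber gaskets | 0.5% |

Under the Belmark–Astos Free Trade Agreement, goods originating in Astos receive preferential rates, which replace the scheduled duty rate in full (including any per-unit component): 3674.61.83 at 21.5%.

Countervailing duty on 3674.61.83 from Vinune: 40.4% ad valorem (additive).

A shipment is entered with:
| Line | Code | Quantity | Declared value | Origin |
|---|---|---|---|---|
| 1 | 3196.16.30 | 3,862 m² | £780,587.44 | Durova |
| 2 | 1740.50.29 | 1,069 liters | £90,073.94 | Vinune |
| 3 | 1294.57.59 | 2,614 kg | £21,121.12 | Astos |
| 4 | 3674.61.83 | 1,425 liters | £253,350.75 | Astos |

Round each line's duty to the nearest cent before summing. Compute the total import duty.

£273,035.82

Line 1 (3196.16.30, Durova, 3,862 m², £780,587.44):
Base rate for 3196.16.30 is 27.5%.
Duty = £780,587.44 × 27.5% = £214,661.55.
Line 2 (1740.50.29, Vinune, 1,069 liters, £90,073.94):
Base rate for 1740.50.29 is £1.01/liter.
Duty = 1,069 × £1.01 = £1,079.69.
Line 3 (1294.57.59, Astos, 2,614 kg, £21,121.12):
Base rate for 1294.57.59 is 0.5% + £1.04/kg.
Origin Astos is the FTA partner but 1294.57.59 is not on the preference list; base rate stands.
Duty = £21,121.12 × 0.5% + 2,614 × £1.04 = £2,824.17.
Line 4 (3674.61.83, Astos, 1,425 liters, £253,350.75):
Base rate for 3674.61.83 is 24.5%.
Origin Astos qualifies under the Belmark–Astos agreement and 3674.61.83 is covered: preferential rate 21.5% applies instead.
The additional-duty order on 3674.61.83 targets Vinune, not Astos; it does not apply.
Duty = £253,350.75 × 21.5% = £54,470.41.
Total = £214,661.55 + £1,079.69 + £2,824.17 + £54,470.41 = £273,035.82.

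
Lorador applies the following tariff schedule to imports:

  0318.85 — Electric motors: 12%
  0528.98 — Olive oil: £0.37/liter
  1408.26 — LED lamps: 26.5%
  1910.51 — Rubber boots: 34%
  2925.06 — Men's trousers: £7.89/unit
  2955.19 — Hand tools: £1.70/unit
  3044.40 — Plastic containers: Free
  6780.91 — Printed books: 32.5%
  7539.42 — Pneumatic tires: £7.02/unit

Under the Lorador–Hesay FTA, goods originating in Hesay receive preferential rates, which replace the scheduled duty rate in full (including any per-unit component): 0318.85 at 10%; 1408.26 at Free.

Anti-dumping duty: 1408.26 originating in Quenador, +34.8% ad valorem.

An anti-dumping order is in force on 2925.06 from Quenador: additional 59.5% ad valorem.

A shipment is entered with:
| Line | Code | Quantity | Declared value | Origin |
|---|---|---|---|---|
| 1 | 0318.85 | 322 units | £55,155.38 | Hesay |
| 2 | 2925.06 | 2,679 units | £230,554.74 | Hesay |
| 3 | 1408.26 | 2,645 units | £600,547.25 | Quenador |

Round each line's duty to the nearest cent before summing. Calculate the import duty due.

£394,788.31

Line 1 (0318.85, Hesay, 322 units, £55,155.38):
Base rate for 0318.85 is 12%.
Origin Hesay qualifies under the Lorador–Hesay agreement and 0318.85 is covered: preferential rate 10% applies instead.
Duty = £55,155.38 × 10% = £5,515.54.
Line 2 (2925.06, Hesay, 2,679 units, £230,554.74):
Base rate for 2925.06 is £7.89/unit.
Origin Hesay is the FTA partner but 2925.06 is not on the preference list; base rate stands.
The additional-duty order on 2925.06 targets Quenador, not Hesay; it does not apply.
Duty = 2,679 × £7.89 = £21,137.31.
Line 3 (1408.26, Quenador, 2,645 units, £600,547.25):
Base rate for 1408.26 is 26.5%.
1408.26 has an FTA preferential rate, but origin Quenador is not Hesay; base rate stands.
Additional duty on 1408.26 from Quenador: +34.8%. Applied ad valorem rate: 26.5% + 34.8% = 61.3%.
Duty = £600,547.25 × 61.3% = £368,135.46.
Total = £5,515.54 + £21,137.31 + £368,135.46 = £394,788.31.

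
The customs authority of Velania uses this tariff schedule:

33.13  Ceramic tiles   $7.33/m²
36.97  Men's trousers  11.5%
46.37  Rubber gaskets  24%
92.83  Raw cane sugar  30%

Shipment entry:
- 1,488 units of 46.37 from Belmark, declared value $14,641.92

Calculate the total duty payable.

$3,514.06

Line 1 (46.37, Belmark, 1,488 units, $14,641.92):
Base rate for 46.37 is 24%.
Duty = $14,641.92 × 24% = $3,514.06.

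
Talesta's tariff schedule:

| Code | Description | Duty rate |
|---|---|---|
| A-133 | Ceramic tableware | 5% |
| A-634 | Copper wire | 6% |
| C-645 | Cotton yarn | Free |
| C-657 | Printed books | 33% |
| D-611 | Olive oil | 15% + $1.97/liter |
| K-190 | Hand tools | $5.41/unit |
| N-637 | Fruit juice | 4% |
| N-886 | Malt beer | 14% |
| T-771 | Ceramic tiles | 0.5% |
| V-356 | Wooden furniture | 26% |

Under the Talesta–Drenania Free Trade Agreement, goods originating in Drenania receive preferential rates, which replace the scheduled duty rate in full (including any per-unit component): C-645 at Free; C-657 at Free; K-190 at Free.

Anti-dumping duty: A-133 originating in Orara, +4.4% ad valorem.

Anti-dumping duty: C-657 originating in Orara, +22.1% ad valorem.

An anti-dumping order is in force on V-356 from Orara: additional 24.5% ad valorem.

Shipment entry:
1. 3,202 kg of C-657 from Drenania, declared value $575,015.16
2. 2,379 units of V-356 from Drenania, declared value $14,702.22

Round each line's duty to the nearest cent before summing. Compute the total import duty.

$3,822.58

Line 1 (C-657, Drenania, 3,202 kg, $575,015.16):
Base rate for C-657 is 33%.
Origin Drenania qualifies under the Talesta–Drenania agreement and C-657 is covered: preferential rate Free applies instead.
The additional-duty order on C-657 targets Orara, not Drenania; it does not apply.
Duty = $575,015.16 × 0% = $0.00.
Line 2 (V-356, Drenania, 2,379 units, $14,702.22):
Base rate for V-356 is 26%.
Origin Drenania is the FTA partner but V-356 is not on the preference list; base rate stands.
The additional-duty order on V-356 targets Orara, not Drenania; it does not apply.
Duty = $14,702.22 × 26% = $3,822.58.
Total = $0.00 + $3,822.58 = $3,822.58.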